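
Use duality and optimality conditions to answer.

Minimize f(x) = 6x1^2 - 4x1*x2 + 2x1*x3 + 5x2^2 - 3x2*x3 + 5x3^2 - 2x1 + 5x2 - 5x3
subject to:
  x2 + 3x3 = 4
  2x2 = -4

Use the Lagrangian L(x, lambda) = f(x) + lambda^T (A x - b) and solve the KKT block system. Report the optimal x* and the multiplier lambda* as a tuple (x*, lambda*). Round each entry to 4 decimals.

Form the Lagrangian:
  L(x, lambda) = (1/2) x^T Q x + c^T x + lambda^T (A x - b)
Stationarity (grad_x L = 0): Q x + c + A^T lambda = 0.
Primal feasibility: A x = b.

This gives the KKT block system:
  [ Q   A^T ] [ x     ]   [-c ]
  [ A    0  ] [ lambda ] = [ b ]

Solving the linear system:
  x*      = (-0.8333, -2, 2)
  lambda* = (-6.4444, 12.0556)
  f(x*)   = 27.8333

x* = (-0.8333, -2, 2), lambda* = (-6.4444, 12.0556)


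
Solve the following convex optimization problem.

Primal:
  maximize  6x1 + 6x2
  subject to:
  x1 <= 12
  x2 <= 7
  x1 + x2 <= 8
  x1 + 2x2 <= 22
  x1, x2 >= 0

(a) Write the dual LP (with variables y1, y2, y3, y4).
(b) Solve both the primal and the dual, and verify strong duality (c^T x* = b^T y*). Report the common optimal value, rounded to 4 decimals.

The standard primal-dual pair for 'max c^T x s.t. A x <= b, x >= 0' is:
  Dual:  min b^T y  s.t.  A^T y >= c,  y >= 0.

So the dual LP is:
  minimize  12y1 + 7y2 + 8y3 + 22y4
  subject to:
    y1 + y3 + y4 >= 6
    y2 + y3 + 2y4 >= 6
    y1, y2, y3, y4 >= 0

Solving the primal: x* = (8, 0).
  primal value c^T x* = 48.
Solving the dual: y* = (0, 0, 6, 0).
  dual value b^T y* = 48.
Strong duality: c^T x* = b^T y*. Confirmed.

48


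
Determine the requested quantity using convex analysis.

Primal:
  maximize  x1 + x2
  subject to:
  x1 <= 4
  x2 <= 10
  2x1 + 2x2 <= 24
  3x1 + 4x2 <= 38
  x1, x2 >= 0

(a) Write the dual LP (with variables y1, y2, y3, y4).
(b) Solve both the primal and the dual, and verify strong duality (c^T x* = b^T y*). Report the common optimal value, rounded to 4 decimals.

The standard primal-dual pair for 'max c^T x s.t. A x <= b, x >= 0' is:
  Dual:  min b^T y  s.t.  A^T y >= c,  y >= 0.

So the dual LP is:
  minimize  4y1 + 10y2 + 24y3 + 38y4
  subject to:
    y1 + 2y3 + 3y4 >= 1
    y2 + 2y3 + 4y4 >= 1
    y1, y2, y3, y4 >= 0

Solving the primal: x* = (4, 6.5).
  primal value c^T x* = 10.5.
Solving the dual: y* = (0.25, 0, 0, 0.25).
  dual value b^T y* = 10.5.
Strong duality: c^T x* = b^T y*. Confirmed.

10.5


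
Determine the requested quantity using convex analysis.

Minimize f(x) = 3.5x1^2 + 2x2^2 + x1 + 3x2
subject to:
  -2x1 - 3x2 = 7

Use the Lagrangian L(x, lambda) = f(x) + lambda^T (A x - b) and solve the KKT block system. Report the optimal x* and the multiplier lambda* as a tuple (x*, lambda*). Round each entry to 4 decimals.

Form the Lagrangian:
  L(x, lambda) = (1/2) x^T Q x + c^T x + lambda^T (A x - b)
Stationarity (grad_x L = 0): Q x + c + A^T lambda = 0.
Primal feasibility: A x = b.

This gives the KKT block system:
  [ Q   A^T ] [ x     ]   [-c ]
  [ A    0  ] [ lambda ] = [ b ]

Solving the linear system:
  x*      = (-0.5949, -1.9367)
  lambda* = (-1.5823)
  f(x*)   = 2.3354

x* = (-0.5949, -1.9367), lambda* = (-1.5823)


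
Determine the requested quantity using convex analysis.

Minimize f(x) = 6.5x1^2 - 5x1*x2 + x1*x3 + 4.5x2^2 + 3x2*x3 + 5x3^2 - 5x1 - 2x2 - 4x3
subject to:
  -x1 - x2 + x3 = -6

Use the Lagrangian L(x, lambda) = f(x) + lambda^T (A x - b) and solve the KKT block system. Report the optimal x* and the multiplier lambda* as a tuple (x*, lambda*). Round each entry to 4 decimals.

Form the Lagrangian:
  L(x, lambda) = (1/2) x^T Q x + c^T x + lambda^T (A x - b)
Stationarity (grad_x L = 0): Q x + c + A^T lambda = 0.
Primal feasibility: A x = b.

This gives the KKT block system:
  [ Q   A^T ] [ x     ]   [-c ]
  [ A    0  ] [ lambda ] = [ b ]

Solving the linear system:
  x*      = (2.057, 2.6195, -1.3235)
  lambda* = (7.3199)
  f(x*)   = 16.8447

x* = (2.057, 2.6195, -1.3235), lambda* = (7.3199)


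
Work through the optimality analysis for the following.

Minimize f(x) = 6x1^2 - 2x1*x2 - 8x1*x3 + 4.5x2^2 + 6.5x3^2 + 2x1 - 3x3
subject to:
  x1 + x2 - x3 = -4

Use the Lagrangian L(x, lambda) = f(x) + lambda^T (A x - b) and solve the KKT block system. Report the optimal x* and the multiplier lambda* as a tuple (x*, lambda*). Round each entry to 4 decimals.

Form the Lagrangian:
  L(x, lambda) = (1/2) x^T Q x + c^T x + lambda^T (A x - b)
Stationarity (grad_x L = 0): Q x + c + A^T lambda = 0.
Primal feasibility: A x = b.

This gives the KKT block system:
  [ Q   A^T ] [ x     ]   [-c ]
  [ A    0  ] [ lambda ] = [ b ]

Solving the linear system:
  x*      = (-1.4339, -2.0317, 0.5344)
  lambda* = (15.418)
  f(x*)   = 28.6005

x* = (-1.4339, -2.0317, 0.5344), lambda* = (15.418)


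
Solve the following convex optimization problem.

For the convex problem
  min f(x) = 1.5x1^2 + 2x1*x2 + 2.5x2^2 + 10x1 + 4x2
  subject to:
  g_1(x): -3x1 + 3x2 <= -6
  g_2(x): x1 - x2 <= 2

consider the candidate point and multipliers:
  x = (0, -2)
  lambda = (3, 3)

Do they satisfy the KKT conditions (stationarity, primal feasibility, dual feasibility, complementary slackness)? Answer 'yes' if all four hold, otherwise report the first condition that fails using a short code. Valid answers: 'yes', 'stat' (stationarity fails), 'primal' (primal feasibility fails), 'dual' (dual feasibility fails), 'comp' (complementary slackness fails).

Gradient of f: grad f(x) = Q x + c = (6, -6)
Constraint values g_i(x) = a_i^T x - b_i:
  g_1((0, -2)) = 0
  g_2((0, -2)) = 0
Stationarity residual: grad f(x) + sum_i lambda_i a_i = (0, 0)
  -> stationarity OK
Primal feasibility (all g_i <= 0): OK
Dual feasibility (all lambda_i >= 0): OK
Complementary slackness (lambda_i * g_i(x) = 0 for all i): OK

Verdict: yes, KKT holds.

yes


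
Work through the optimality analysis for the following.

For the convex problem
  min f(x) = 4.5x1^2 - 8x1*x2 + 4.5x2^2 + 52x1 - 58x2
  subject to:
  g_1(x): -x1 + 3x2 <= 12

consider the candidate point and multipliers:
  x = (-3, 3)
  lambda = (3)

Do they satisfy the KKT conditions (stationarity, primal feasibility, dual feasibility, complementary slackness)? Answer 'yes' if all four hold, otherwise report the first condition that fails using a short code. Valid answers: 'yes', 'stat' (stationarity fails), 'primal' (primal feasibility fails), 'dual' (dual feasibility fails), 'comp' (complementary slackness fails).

Gradient of f: grad f(x) = Q x + c = (1, -7)
Constraint values g_i(x) = a_i^T x - b_i:
  g_1((-3, 3)) = 0
Stationarity residual: grad f(x) + sum_i lambda_i a_i = (-2, 2)
  -> stationarity FAILS
Primal feasibility (all g_i <= 0): OK
Dual feasibility (all lambda_i >= 0): OK
Complementary slackness (lambda_i * g_i(x) = 0 for all i): OK

Verdict: the first failing condition is stationarity -> stat.

stat


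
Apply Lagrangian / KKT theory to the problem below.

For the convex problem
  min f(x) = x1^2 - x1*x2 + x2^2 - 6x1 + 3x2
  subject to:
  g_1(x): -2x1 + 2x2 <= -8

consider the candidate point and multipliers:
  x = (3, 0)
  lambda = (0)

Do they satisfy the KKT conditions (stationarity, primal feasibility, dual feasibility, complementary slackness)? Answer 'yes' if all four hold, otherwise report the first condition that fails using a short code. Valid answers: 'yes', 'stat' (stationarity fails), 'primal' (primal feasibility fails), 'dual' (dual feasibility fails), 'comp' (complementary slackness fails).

Gradient of f: grad f(x) = Q x + c = (0, 0)
Constraint values g_i(x) = a_i^T x - b_i:
  g_1((3, 0)) = 2
Stationarity residual: grad f(x) + sum_i lambda_i a_i = (0, 0)
  -> stationarity OK
Primal feasibility (all g_i <= 0): FAILS
Dual feasibility (all lambda_i >= 0): OK
Complementary slackness (lambda_i * g_i(x) = 0 for all i): OK

Verdict: the first failing condition is primal_feasibility -> primal.

primal


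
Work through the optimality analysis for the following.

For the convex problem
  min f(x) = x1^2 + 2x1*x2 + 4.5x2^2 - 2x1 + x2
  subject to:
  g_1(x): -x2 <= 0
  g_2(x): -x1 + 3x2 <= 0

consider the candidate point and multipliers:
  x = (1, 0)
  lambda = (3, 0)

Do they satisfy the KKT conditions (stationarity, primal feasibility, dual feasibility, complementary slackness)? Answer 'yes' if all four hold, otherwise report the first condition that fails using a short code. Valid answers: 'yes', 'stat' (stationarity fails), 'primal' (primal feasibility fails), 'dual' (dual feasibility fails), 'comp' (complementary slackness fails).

Gradient of f: grad f(x) = Q x + c = (0, 3)
Constraint values g_i(x) = a_i^T x - b_i:
  g_1((1, 0)) = 0
  g_2((1, 0)) = -1
Stationarity residual: grad f(x) + sum_i lambda_i a_i = (0, 0)
  -> stationarity OK
Primal feasibility (all g_i <= 0): OK
Dual feasibility (all lambda_i >= 0): OK
Complementary slackness (lambda_i * g_i(x) = 0 for all i): OK

Verdict: yes, KKT holds.

yes


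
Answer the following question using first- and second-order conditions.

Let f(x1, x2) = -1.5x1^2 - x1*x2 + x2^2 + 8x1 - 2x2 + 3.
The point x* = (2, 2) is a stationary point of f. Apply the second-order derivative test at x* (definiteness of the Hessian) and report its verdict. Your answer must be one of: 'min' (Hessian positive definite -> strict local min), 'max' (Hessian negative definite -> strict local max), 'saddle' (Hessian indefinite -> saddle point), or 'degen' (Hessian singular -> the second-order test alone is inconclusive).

Compute the Hessian H = grad^2 f:
  H = [[-3, -1], [-1, 2]]
Verify stationarity: grad f(x*) = H x* + g = (0, 0).
Eigenvalues of H: -3.1926, 2.1926.
Eigenvalues have mixed signs, so H is indefinite -> x* is a saddle point.

saddle


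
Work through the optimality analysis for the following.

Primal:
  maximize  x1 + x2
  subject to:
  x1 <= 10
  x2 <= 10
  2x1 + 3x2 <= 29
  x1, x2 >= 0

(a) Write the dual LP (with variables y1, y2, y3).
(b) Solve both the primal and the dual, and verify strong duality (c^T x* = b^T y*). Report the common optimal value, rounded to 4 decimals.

The standard primal-dual pair for 'max c^T x s.t. A x <= b, x >= 0' is:
  Dual:  min b^T y  s.t.  A^T y >= c,  y >= 0.

So the dual LP is:
  minimize  10y1 + 10y2 + 29y3
  subject to:
    y1 + 2y3 >= 1
    y2 + 3y3 >= 1
    y1, y2, y3 >= 0

Solving the primal: x* = (10, 3).
  primal value c^T x* = 13.
Solving the dual: y* = (0.3333, 0, 0.3333).
  dual value b^T y* = 13.
Strong duality: c^T x* = b^T y*. Confirmed.

13


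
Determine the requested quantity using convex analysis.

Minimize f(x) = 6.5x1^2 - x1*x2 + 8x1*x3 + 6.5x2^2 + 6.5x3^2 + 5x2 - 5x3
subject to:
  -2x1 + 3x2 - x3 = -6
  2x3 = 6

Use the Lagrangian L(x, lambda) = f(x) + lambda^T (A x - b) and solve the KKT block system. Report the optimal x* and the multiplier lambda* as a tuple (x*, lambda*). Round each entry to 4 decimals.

Form the Lagrangian:
  L(x, lambda) = (1/2) x^T Q x + c^T x + lambda^T (A x - b)
Stationarity (grad_x L = 0): Q x + c + A^T lambda = 0.
Primal feasibility: A x = b.

This gives the KKT block system:
  [ Q   A^T ] [ x     ]   [-c ]
  [ A    0  ] [ lambda ] = [ b ]

Solving the linear system:
  x*      = (-1.1274, -1.7516, 3)
  lambda* = (5.5478, -9.7166)
  f(x*)   = 33.914

x* = (-1.1274, -1.7516, 3), lambda* = (5.5478, -9.7166)


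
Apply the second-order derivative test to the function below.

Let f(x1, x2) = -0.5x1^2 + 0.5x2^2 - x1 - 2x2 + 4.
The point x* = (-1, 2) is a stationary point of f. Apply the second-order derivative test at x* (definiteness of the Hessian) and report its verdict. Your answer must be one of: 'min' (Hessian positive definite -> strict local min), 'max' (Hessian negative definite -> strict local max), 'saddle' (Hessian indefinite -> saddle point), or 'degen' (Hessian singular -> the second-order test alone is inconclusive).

Compute the Hessian H = grad^2 f:
  H = [[-1, 0], [0, 1]]
Verify stationarity: grad f(x*) = H x* + g = (0, 0).
Eigenvalues of H: -1, 1.
Eigenvalues have mixed signs, so H is indefinite -> x* is a saddle point.

saddle


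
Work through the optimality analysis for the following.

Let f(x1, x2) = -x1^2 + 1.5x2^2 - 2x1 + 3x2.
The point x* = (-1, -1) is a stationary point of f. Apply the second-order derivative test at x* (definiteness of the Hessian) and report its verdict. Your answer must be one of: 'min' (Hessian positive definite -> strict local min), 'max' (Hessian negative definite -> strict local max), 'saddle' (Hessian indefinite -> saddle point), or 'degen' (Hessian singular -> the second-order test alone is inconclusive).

Compute the Hessian H = grad^2 f:
  H = [[-2, 0], [0, 3]]
Verify stationarity: grad f(x*) = H x* + g = (0, 0).
Eigenvalues of H: -2, 3.
Eigenvalues have mixed signs, so H is indefinite -> x* is a saddle point.

saddle


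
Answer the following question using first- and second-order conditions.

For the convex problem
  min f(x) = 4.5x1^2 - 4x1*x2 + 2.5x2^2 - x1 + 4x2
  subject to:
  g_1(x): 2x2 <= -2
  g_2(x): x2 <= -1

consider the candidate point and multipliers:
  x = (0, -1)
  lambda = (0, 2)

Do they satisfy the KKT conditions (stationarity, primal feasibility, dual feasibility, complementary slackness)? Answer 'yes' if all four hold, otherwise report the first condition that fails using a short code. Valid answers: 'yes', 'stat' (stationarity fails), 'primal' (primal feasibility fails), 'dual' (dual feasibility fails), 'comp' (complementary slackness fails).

Gradient of f: grad f(x) = Q x + c = (3, -1)
Constraint values g_i(x) = a_i^T x - b_i:
  g_1((0, -1)) = 0
  g_2((0, -1)) = 0
Stationarity residual: grad f(x) + sum_i lambda_i a_i = (3, 1)
  -> stationarity FAILS
Primal feasibility (all g_i <= 0): OK
Dual feasibility (all lambda_i >= 0): OK
Complementary slackness (lambda_i * g_i(x) = 0 for all i): OK

Verdict: the first failing condition is stationarity -> stat.

stat


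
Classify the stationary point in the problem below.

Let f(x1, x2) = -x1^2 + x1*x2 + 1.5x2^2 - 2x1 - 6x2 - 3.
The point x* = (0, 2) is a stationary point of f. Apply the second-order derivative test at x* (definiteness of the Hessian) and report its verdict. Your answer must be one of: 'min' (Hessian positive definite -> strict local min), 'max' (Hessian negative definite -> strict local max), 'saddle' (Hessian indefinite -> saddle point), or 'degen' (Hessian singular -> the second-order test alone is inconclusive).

Compute the Hessian H = grad^2 f:
  H = [[-2, 1], [1, 3]]
Verify stationarity: grad f(x*) = H x* + g = (0, 0).
Eigenvalues of H: -2.1926, 3.1926.
Eigenvalues have mixed signs, so H is indefinite -> x* is a saddle point.

saddle


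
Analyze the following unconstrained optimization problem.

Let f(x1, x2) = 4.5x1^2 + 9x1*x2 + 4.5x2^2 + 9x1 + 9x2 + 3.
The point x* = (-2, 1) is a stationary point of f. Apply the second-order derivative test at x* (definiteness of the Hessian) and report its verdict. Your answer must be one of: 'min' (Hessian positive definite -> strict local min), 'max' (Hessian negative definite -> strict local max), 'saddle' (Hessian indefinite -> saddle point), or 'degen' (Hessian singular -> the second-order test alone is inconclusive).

Compute the Hessian H = grad^2 f:
  H = [[9, 9], [9, 9]]
Verify stationarity: grad f(x*) = H x* + g = (0, 0).
Eigenvalues of H: 0, 18.
H has a zero eigenvalue (singular; positive semidefinite but not definite), so H is neither positive definite, negative definite, nor indefinite. The second-order test alone is inconclusive -> degen.
(Indeed, f is constant along the null direction of H through x*, so x* is not a strict local extremum.)

degen


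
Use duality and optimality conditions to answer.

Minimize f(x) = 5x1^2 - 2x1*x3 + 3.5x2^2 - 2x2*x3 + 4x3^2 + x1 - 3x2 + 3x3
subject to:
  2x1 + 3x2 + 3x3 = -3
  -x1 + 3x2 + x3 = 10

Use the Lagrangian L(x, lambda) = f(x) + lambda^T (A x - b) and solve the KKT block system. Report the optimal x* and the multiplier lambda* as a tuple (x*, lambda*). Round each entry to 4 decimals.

Form the Lagrangian:
  L(x, lambda) = (1/2) x^T Q x + c^T x + lambda^T (A x - b)
Stationarity (grad_x L = 0): Q x + c + A^T lambda = 0.
Primal feasibility: A x = b.

This gives the KKT block system:
  [ Q   A^T ] [ x     ]   [-c ]
  [ A    0  ] [ lambda ] = [ b ]

Solving the linear system:
  x*      = (-3.2926, 2.7562, -1.5611)
  lambda* = (7.444, -13.9158)
  f(x*)   = 72.6225

x* = (-3.2926, 2.7562, -1.5611), lambda* = (7.444, -13.9158)


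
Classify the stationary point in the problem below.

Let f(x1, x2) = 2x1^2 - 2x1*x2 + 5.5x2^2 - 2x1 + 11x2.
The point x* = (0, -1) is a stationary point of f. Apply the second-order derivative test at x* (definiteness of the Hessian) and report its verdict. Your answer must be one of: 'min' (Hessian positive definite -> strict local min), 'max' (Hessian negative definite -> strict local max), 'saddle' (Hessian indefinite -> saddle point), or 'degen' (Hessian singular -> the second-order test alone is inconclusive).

Compute the Hessian H = grad^2 f:
  H = [[4, -2], [-2, 11]]
Verify stationarity: grad f(x*) = H x* + g = (0, 0).
Eigenvalues of H: 3.4689, 11.5311.
Both eigenvalues > 0, so H is positive definite -> x* is a strict local min.

min


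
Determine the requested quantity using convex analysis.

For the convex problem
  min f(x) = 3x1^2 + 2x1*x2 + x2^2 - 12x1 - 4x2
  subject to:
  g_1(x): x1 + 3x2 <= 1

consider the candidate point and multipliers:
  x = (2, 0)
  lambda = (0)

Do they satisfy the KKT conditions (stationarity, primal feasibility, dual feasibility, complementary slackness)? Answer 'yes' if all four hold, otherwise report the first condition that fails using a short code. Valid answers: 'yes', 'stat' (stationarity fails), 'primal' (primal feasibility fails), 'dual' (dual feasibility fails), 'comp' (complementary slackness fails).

Gradient of f: grad f(x) = Q x + c = (0, 0)
Constraint values g_i(x) = a_i^T x - b_i:
  g_1((2, 0)) = 1
Stationarity residual: grad f(x) + sum_i lambda_i a_i = (0, 0)
  -> stationarity OK
Primal feasibility (all g_i <= 0): FAILS
Dual feasibility (all lambda_i >= 0): OK
Complementary slackness (lambda_i * g_i(x) = 0 for all i): OK

Verdict: the first failing condition is primal_feasibility -> primal.

primal


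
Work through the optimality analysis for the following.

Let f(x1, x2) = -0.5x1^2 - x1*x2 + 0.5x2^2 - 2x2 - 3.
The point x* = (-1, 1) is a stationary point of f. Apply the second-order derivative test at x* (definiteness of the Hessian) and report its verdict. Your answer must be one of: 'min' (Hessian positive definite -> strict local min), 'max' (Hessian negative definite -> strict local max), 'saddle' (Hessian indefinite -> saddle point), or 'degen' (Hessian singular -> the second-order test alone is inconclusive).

Compute the Hessian H = grad^2 f:
  H = [[-1, -1], [-1, 1]]
Verify stationarity: grad f(x*) = H x* + g = (0, 0).
Eigenvalues of H: -1.4142, 1.4142.
Eigenvalues have mixed signs, so H is indefinite -> x* is a saddle point.

saddle


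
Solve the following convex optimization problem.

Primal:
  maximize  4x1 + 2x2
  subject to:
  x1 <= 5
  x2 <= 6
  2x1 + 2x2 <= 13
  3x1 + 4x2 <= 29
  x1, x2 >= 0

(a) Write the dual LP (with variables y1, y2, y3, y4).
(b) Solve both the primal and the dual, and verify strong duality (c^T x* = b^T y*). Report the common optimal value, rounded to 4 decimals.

The standard primal-dual pair for 'max c^T x s.t. A x <= b, x >= 0' is:
  Dual:  min b^T y  s.t.  A^T y >= c,  y >= 0.

So the dual LP is:
  minimize  5y1 + 6y2 + 13y3 + 29y4
  subject to:
    y1 + 2y3 + 3y4 >= 4
    y2 + 2y3 + 4y4 >= 2
    y1, y2, y3, y4 >= 0

Solving the primal: x* = (5, 1.5).
  primal value c^T x* = 23.
Solving the dual: y* = (2, 0, 1, 0).
  dual value b^T y* = 23.
Strong duality: c^T x* = b^T y*. Confirmed.

23


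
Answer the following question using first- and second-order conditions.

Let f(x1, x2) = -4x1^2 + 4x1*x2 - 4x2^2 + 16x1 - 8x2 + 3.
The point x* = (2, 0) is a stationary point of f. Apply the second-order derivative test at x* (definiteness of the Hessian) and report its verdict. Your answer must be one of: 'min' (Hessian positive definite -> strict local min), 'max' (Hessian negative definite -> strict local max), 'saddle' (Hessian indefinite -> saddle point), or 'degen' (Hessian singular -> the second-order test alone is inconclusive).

Compute the Hessian H = grad^2 f:
  H = [[-8, 4], [4, -8]]
Verify stationarity: grad f(x*) = H x* + g = (0, 0).
Eigenvalues of H: -12, -4.
Both eigenvalues < 0, so H is negative definite -> x* is a strict local max.

max


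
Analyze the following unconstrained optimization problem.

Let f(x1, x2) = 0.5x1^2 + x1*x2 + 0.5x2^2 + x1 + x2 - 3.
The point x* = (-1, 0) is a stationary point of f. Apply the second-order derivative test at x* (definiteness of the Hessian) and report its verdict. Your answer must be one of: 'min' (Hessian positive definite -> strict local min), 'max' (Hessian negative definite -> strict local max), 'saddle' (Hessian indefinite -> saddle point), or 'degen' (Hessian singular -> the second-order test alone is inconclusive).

Compute the Hessian H = grad^2 f:
  H = [[1, 1], [1, 1]]
Verify stationarity: grad f(x*) = H x* + g = (0, 0).
Eigenvalues of H: 0, 2.
H has a zero eigenvalue (singular; positive semidefinite but not definite), so H is neither positive definite, negative definite, nor indefinite. The second-order test alone is inconclusive -> degen.
(Indeed, f is constant along the null direction of H through x*, so x* is not a strict local extremum.)

degen


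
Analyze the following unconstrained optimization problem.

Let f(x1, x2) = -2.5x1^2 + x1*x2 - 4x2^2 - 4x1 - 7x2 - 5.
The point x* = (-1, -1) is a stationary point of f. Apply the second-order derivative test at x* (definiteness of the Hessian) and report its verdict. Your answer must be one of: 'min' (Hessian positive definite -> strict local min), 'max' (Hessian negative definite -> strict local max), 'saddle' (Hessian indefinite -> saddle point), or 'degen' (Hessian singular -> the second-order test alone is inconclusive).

Compute the Hessian H = grad^2 f:
  H = [[-5, 1], [1, -8]]
Verify stationarity: grad f(x*) = H x* + g = (0, 0).
Eigenvalues of H: -8.3028, -4.6972.
Both eigenvalues < 0, so H is negative definite -> x* is a strict local max.

max


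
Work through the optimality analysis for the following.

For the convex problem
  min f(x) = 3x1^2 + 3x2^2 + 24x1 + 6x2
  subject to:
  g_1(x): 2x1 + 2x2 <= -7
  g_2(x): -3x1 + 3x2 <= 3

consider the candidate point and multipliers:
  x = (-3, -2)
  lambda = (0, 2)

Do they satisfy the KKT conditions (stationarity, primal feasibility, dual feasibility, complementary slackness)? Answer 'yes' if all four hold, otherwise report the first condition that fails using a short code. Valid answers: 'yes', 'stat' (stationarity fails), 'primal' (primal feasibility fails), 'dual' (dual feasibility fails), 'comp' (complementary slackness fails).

Gradient of f: grad f(x) = Q x + c = (6, -6)
Constraint values g_i(x) = a_i^T x - b_i:
  g_1((-3, -2)) = -3
  g_2((-3, -2)) = 0
Stationarity residual: grad f(x) + sum_i lambda_i a_i = (0, 0)
  -> stationarity OK
Primal feasibility (all g_i <= 0): OK
Dual feasibility (all lambda_i >= 0): OK
Complementary slackness (lambda_i * g_i(x) = 0 for all i): OK

Verdict: yes, KKT holds.

yes


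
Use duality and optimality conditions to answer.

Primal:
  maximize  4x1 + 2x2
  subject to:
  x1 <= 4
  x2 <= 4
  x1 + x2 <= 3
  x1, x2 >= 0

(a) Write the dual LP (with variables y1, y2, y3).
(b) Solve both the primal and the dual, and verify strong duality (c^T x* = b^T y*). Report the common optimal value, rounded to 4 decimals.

The standard primal-dual pair for 'max c^T x s.t. A x <= b, x >= 0' is:
  Dual:  min b^T y  s.t.  A^T y >= c,  y >= 0.

So the dual LP is:
  minimize  4y1 + 4y2 + 3y3
  subject to:
    y1 + y3 >= 4
    y2 + y3 >= 2
    y1, y2, y3 >= 0

Solving the primal: x* = (3, 0).
  primal value c^T x* = 12.
Solving the dual: y* = (0, 0, 4).
  dual value b^T y* = 12.
Strong duality: c^T x* = b^T y*. Confirmed.

12


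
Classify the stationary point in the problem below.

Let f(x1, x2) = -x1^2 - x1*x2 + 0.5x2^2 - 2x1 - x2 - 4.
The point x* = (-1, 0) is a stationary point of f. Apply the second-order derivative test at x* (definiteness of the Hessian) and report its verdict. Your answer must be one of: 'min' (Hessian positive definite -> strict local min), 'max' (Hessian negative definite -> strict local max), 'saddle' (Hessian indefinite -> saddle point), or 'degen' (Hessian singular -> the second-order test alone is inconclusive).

Compute the Hessian H = grad^2 f:
  H = [[-2, -1], [-1, 1]]
Verify stationarity: grad f(x*) = H x* + g = (0, 0).
Eigenvalues of H: -2.3028, 1.3028.
Eigenvalues have mixed signs, so H is indefinite -> x* is a saddle point.

saddle


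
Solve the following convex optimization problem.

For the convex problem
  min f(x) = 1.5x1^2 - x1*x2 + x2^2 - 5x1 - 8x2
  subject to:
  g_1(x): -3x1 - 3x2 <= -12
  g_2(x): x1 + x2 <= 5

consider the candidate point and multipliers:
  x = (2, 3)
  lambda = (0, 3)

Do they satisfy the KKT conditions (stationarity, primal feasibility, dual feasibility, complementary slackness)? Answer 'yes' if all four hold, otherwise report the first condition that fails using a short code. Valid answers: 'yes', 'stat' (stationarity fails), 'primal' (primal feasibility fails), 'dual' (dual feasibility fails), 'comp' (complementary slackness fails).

Gradient of f: grad f(x) = Q x + c = (-2, -4)
Constraint values g_i(x) = a_i^T x - b_i:
  g_1((2, 3)) = -3
  g_2((2, 3)) = 0
Stationarity residual: grad f(x) + sum_i lambda_i a_i = (1, -1)
  -> stationarity FAILS
Primal feasibility (all g_i <= 0): OK
Dual feasibility (all lambda_i >= 0): OK
Complementary slackness (lambda_i * g_i(x) = 0 for all i): OK

Verdict: the first failing condition is stationarity -> stat.

stat


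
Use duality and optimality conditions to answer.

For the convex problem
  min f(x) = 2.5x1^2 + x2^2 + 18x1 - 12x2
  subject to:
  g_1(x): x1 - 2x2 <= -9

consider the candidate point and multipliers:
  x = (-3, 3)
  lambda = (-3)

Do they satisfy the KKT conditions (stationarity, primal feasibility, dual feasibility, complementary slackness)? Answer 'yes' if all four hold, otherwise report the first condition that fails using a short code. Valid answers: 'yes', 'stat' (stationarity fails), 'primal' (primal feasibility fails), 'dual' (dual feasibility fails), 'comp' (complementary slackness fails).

Gradient of f: grad f(x) = Q x + c = (3, -6)
Constraint values g_i(x) = a_i^T x - b_i:
  g_1((-3, 3)) = 0
Stationarity residual: grad f(x) + sum_i lambda_i a_i = (0, 0)
  -> stationarity OK
Primal feasibility (all g_i <= 0): OK
Dual feasibility (all lambda_i >= 0): FAILS
Complementary slackness (lambda_i * g_i(x) = 0 for all i): OK

Verdict: the first failing condition is dual_feasibility -> dual.

dual


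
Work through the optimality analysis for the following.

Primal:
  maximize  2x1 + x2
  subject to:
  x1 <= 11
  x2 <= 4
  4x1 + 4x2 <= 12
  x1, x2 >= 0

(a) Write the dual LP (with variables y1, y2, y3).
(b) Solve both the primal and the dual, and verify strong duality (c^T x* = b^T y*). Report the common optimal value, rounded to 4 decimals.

The standard primal-dual pair for 'max c^T x s.t. A x <= b, x >= 0' is:
  Dual:  min b^T y  s.t.  A^T y >= c,  y >= 0.

So the dual LP is:
  minimize  11y1 + 4y2 + 12y3
  subject to:
    y1 + 4y3 >= 2
    y2 + 4y3 >= 1
    y1, y2, y3 >= 0

Solving the primal: x* = (3, 0).
  primal value c^T x* = 6.
Solving the dual: y* = (0, 0, 0.5).
  dual value b^T y* = 6.
Strong duality: c^T x* = b^T y*. Confirmed.

6


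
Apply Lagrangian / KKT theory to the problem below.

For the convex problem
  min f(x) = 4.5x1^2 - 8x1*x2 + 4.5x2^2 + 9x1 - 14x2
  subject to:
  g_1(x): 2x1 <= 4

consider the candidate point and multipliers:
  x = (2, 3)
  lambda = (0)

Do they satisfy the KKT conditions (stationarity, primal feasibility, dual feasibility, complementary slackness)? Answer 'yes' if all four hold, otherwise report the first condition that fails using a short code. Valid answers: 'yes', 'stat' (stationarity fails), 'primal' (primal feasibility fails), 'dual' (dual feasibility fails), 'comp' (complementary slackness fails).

Gradient of f: grad f(x) = Q x + c = (3, -3)
Constraint values g_i(x) = a_i^T x - b_i:
  g_1((2, 3)) = 0
Stationarity residual: grad f(x) + sum_i lambda_i a_i = (3, -3)
  -> stationarity FAILS
Primal feasibility (all g_i <= 0): OK
Dual feasibility (all lambda_i >= 0): OK
Complementary slackness (lambda_i * g_i(x) = 0 for all i): OK

Verdict: the first failing condition is stationarity -> stat.

stat


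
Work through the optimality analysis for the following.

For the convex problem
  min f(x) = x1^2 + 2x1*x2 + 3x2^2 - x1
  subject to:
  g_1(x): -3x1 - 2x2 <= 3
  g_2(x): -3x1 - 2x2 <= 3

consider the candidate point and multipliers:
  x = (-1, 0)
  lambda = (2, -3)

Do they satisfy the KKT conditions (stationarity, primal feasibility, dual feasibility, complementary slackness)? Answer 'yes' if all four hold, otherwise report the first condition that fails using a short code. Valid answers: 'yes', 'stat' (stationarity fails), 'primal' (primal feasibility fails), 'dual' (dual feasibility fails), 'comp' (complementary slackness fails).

Gradient of f: grad f(x) = Q x + c = (-3, -2)
Constraint values g_i(x) = a_i^T x - b_i:
  g_1((-1, 0)) = 0
  g_2((-1, 0)) = 0
Stationarity residual: grad f(x) + sum_i lambda_i a_i = (0, 0)
  -> stationarity OK
Primal feasibility (all g_i <= 0): OK
Dual feasibility (all lambda_i >= 0): FAILS
Complementary slackness (lambda_i * g_i(x) = 0 for all i): OK

Verdict: the first failing condition is dual_feasibility -> dual.

dual


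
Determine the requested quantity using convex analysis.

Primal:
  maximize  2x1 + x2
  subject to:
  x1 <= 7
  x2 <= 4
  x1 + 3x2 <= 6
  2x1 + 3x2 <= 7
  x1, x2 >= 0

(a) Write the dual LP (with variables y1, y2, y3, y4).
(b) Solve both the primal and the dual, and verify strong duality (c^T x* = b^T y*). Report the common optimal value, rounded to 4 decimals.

The standard primal-dual pair for 'max c^T x s.t. A x <= b, x >= 0' is:
  Dual:  min b^T y  s.t.  A^T y >= c,  y >= 0.

So the dual LP is:
  minimize  7y1 + 4y2 + 6y3 + 7y4
  subject to:
    y1 + y3 + 2y4 >= 2
    y2 + 3y3 + 3y4 >= 1
    y1, y2, y3, y4 >= 0

Solving the primal: x* = (3.5, 0).
  primal value c^T x* = 7.
Solving the dual: y* = (0, 0, 0, 1).
  dual value b^T y* = 7.
Strong duality: c^T x* = b^T y*. Confirmed.

7


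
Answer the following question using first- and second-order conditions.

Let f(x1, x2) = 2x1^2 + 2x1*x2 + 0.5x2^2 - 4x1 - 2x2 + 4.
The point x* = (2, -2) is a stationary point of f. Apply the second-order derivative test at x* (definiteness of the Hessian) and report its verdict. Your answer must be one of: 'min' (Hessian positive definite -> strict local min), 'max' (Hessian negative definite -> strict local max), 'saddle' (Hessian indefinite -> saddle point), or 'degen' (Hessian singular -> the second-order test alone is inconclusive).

Compute the Hessian H = grad^2 f:
  H = [[4, 2], [2, 1]]
Verify stationarity: grad f(x*) = H x* + g = (0, 0).
Eigenvalues of H: 0, 5.
H has a zero eigenvalue (singular; positive semidefinite but not definite), so H is neither positive definite, negative definite, nor indefinite. The second-order test alone is inconclusive -> degen.
(Indeed, f is constant along the null direction of H through x*, so x* is not a strict local extremum.)

degen


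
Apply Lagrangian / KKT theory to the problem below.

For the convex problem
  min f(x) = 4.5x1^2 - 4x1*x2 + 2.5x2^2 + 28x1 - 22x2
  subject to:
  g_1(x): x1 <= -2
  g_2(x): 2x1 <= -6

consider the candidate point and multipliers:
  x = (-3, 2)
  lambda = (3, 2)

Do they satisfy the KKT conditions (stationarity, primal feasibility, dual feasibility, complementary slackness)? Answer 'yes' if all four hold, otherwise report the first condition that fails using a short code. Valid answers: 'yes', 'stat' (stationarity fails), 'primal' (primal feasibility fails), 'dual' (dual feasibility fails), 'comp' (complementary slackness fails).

Gradient of f: grad f(x) = Q x + c = (-7, 0)
Constraint values g_i(x) = a_i^T x - b_i:
  g_1((-3, 2)) = -1
  g_2((-3, 2)) = 0
Stationarity residual: grad f(x) + sum_i lambda_i a_i = (0, 0)
  -> stationarity OK
Primal feasibility (all g_i <= 0): OK
Dual feasibility (all lambda_i >= 0): OK
Complementary slackness (lambda_i * g_i(x) = 0 for all i): FAILS

Verdict: the first failing condition is complementary_slackness -> comp.

comp


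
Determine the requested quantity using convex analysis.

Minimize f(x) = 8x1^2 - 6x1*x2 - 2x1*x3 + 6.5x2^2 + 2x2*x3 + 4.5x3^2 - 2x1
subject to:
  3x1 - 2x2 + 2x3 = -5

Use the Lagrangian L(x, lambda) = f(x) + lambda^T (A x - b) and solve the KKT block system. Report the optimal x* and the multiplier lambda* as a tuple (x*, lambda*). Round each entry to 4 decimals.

Form the Lagrangian:
  L(x, lambda) = (1/2) x^T Q x + c^T x + lambda^T (A x - b)
Stationarity (grad_x L = 0): Q x + c + A^T lambda = 0.
Primal feasibility: A x = b.

This gives the KKT block system:
  [ Q   A^T ] [ x     ]   [-c ]
  [ A    0  ] [ lambda ] = [ b ]

Solving the linear system:
  x*      = (-0.5655, 0.5248, -1.1269)
  lambda* = (3.9809)
  f(x*)   = 10.5178

x* = (-0.5655, 0.5248, -1.1269), lambda* = (3.9809)


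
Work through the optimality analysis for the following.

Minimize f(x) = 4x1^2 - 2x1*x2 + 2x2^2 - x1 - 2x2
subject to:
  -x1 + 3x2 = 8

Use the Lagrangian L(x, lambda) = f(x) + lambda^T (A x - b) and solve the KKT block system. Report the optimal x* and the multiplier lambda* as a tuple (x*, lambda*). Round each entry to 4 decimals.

Form the Lagrangian:
  L(x, lambda) = (1/2) x^T Q x + c^T x + lambda^T (A x - b)
Stationarity (grad_x L = 0): Q x + c + A^T lambda = 0.
Primal feasibility: A x = b.

This gives the KKT block system:
  [ Q   A^T ] [ x     ]   [-c ]
  [ A    0  ] [ lambda ] = [ b ]

Solving the linear system:
  x*      = (0.4844, 2.8281)
  lambda* = (-2.7812)
  f(x*)   = 8.0547

x* = (0.4844, 2.8281), lambda* = (-2.7812)


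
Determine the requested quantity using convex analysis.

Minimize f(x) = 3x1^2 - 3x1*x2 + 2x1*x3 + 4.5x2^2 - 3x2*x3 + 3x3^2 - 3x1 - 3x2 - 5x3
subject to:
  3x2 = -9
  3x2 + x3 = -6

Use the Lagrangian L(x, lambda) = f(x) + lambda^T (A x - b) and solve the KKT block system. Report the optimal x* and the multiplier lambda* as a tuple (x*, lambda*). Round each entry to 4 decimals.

Form the Lagrangian:
  L(x, lambda) = (1/2) x^T Q x + c^T x + lambda^T (A x - b)
Stationarity (grad_x L = 0): Q x + c + A^T lambda = 0.
Primal feasibility: A x = b.

This gives the KKT block system:
  [ Q   A^T ] [ x     ]   [-c ]
  [ A    0  ] [ lambda ] = [ b ]

Solving the linear system:
  x*      = (-2, -3, 3)
  lambda* = (29, -18)
  f(x*)   = 76.5

x* = (-2, -3, 3), lambda* = (29, -18)


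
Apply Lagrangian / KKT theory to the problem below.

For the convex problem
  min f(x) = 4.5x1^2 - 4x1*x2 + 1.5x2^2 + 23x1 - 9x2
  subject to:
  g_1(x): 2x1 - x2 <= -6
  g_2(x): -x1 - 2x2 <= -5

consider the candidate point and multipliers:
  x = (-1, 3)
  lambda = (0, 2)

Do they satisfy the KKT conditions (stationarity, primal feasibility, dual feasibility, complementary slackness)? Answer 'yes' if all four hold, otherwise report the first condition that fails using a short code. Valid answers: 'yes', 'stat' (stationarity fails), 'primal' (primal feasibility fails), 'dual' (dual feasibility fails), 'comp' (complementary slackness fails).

Gradient of f: grad f(x) = Q x + c = (2, 4)
Constraint values g_i(x) = a_i^T x - b_i:
  g_1((-1, 3)) = 1
  g_2((-1, 3)) = 0
Stationarity residual: grad f(x) + sum_i lambda_i a_i = (0, 0)
  -> stationarity OK
Primal feasibility (all g_i <= 0): FAILS
Dual feasibility (all lambda_i >= 0): OK
Complementary slackness (lambda_i * g_i(x) = 0 for all i): OK

Verdict: the first failing condition is primal_feasibility -> primal.

primal


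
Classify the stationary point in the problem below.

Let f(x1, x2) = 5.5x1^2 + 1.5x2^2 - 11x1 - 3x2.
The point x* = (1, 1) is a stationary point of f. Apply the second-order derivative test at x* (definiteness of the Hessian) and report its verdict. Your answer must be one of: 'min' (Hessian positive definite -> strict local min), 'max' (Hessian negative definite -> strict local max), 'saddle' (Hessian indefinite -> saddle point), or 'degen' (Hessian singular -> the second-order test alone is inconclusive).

Compute the Hessian H = grad^2 f:
  H = [[11, 0], [0, 3]]
Verify stationarity: grad f(x*) = H x* + g = (0, 0).
Eigenvalues of H: 3, 11.
Both eigenvalues > 0, so H is positive definite -> x* is a strict local min.

min


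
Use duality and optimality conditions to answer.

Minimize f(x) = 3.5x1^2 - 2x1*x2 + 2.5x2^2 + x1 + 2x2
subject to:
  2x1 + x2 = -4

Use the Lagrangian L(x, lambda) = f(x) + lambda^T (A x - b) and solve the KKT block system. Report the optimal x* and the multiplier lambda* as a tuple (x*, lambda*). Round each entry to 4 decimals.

Form the Lagrangian:
  L(x, lambda) = (1/2) x^T Q x + c^T x + lambda^T (A x - b)
Stationarity (grad_x L = 0): Q x + c + A^T lambda = 0.
Primal feasibility: A x = b.

This gives the KKT block system:
  [ Q   A^T ] [ x     ]   [-c ]
  [ A    0  ] [ lambda ] = [ b ]

Solving the linear system:
  x*      = (-1.2857, -1.4286)
  lambda* = (2.5714)
  f(x*)   = 3.0714

x* = (-1.2857, -1.4286), lambda* = (2.5714)


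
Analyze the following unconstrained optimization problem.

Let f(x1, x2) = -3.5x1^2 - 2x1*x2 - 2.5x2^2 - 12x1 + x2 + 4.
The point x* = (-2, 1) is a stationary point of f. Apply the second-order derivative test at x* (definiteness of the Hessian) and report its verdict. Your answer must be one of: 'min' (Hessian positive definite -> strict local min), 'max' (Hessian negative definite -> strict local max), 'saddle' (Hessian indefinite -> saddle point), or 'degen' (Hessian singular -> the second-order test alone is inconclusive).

Compute the Hessian H = grad^2 f:
  H = [[-7, -2], [-2, -5]]
Verify stationarity: grad f(x*) = H x* + g = (0, 0).
Eigenvalues of H: -8.2361, -3.7639.
Both eigenvalues < 0, so H is negative definite -> x* is a strict local max.

max


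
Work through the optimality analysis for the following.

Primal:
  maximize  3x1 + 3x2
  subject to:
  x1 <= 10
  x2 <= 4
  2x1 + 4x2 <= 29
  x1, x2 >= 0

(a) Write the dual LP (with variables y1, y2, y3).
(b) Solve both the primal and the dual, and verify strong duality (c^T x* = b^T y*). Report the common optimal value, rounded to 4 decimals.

The standard primal-dual pair for 'max c^T x s.t. A x <= b, x >= 0' is:
  Dual:  min b^T y  s.t.  A^T y >= c,  y >= 0.

So the dual LP is:
  minimize  10y1 + 4y2 + 29y3
  subject to:
    y1 + 2y3 >= 3
    y2 + 4y3 >= 3
    y1, y2, y3 >= 0

Solving the primal: x* = (10, 2.25).
  primal value c^T x* = 36.75.
Solving the dual: y* = (1.5, 0, 0.75).
  dual value b^T y* = 36.75.
Strong duality: c^T x* = b^T y*. Confirmed.

36.75


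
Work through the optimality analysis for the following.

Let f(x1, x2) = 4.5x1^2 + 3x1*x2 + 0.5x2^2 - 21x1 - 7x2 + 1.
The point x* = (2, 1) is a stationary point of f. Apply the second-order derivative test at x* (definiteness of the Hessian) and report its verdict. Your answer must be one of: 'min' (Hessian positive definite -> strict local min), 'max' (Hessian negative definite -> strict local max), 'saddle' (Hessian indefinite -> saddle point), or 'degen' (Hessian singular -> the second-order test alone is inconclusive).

Compute the Hessian H = grad^2 f:
  H = [[9, 3], [3, 1]]
Verify stationarity: grad f(x*) = H x* + g = (0, 0).
Eigenvalues of H: 0, 10.
H has a zero eigenvalue (singular; positive semidefinite but not definite), so H is neither positive definite, negative definite, nor indefinite. The second-order test alone is inconclusive -> degen.
(Indeed, f is constant along the null direction of H through x*, so x* is not a strict local extremum.)

degen


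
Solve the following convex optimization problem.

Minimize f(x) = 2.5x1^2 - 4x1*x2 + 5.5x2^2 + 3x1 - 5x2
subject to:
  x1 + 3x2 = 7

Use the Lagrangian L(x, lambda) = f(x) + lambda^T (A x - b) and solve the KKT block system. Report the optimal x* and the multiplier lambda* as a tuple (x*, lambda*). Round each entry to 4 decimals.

Form the Lagrangian:
  L(x, lambda) = (1/2) x^T Q x + c^T x + lambda^T (A x - b)
Stationarity (grad_x L = 0): Q x + c + A^T lambda = 0.
Primal feasibility: A x = b.

This gives the KKT block system:
  [ Q   A^T ] [ x     ]   [-c ]
  [ A    0  ] [ lambda ] = [ b ]

Solving the linear system:
  x*      = (1.4875, 1.8375)
  lambda* = (-3.0875)
  f(x*)   = 8.4437

x* = (1.4875, 1.8375), lambda* = (-3.0875)
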